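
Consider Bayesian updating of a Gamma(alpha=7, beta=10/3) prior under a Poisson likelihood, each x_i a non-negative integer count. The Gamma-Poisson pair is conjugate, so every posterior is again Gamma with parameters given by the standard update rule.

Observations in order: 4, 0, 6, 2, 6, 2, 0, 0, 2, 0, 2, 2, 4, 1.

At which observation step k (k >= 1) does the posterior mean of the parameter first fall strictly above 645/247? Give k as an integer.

obs 1: x=4 → posterior Gamma(11, 13/3)
obs 2: x=0 → posterior Gamma(11, 16/3)
obs 3: x=6 → posterior Gamma(17, 19/3)
obs 4: x=2 → posterior Gamma(19, 22/3)
obs 5: x=6 → posterior Gamma(25, 25/3)
obs 6: x=2 → posterior Gamma(27, 28/3)
obs 7: x=0 → posterior Gamma(27, 31/3)
obs 8: x=0 → posterior Gamma(27, 34/3)
obs 9: x=2 → posterior Gamma(29, 37/3)
obs 10: x=0 → posterior Gamma(29, 40/3)
obs 11: x=2 → posterior Gamma(31, 43/3)
obs 12: x=2 → posterior Gamma(33, 46/3)
obs 13: x=4 → posterior Gamma(37, 49/3)
obs 14: x=1 → posterior Gamma(38, 52/3)

k = 3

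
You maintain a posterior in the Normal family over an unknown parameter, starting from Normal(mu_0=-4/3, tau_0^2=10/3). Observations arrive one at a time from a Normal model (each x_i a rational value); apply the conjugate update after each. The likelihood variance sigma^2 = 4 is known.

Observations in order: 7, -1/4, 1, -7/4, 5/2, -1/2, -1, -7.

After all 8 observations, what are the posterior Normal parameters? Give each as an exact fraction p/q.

obs 1: x=7 → posterior Normal(27/11, 20/11)
obs 2: x=-1/4 → posterior Normal(103/64, 5/4)
obs 3: x=1 → posterior Normal(41/28, 20/21)
obs 4: x=-7/4 → posterior Normal(11/13, 10/13)
obs 5: x=5/2 → posterior Normal(69/62, 20/31)
obs 6: x=-1/2 → posterior Normal(8/9, 5/9)
obs 7: x=-1 → posterior Normal(27/41, 20/41)
obs 8: x=-7 → posterior Normal(-4/23, 10/23)

mu_0=-4/23, tau_0^2=10/23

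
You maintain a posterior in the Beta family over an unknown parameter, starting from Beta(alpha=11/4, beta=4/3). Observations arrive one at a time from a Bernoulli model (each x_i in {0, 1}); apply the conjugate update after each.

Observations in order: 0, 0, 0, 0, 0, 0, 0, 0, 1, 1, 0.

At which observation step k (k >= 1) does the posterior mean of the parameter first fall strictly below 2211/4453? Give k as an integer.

k = 2

obs 1: x=0 → posterior Beta(11/4, 7/3)
obs 2: x=0 → posterior Beta(11/4, 10/3)
obs 3: x=0 → posterior Beta(11/4, 13/3)
obs 4: x=0 → posterior Beta(11/4, 16/3)
obs 5: x=0 → posterior Beta(11/4, 19/3)
obs 6: x=0 → posterior Beta(11/4, 22/3)
obs 7: x=0 → posterior Beta(11/4, 25/3)
obs 8: x=0 → posterior Beta(11/4, 28/3)
obs 9: x=1 → posterior Beta(15/4, 28/3)
obs 10: x=1 → posterior Beta(19/4, 28/3)
obs 11: x=0 → posterior Beta(19/4, 31/3)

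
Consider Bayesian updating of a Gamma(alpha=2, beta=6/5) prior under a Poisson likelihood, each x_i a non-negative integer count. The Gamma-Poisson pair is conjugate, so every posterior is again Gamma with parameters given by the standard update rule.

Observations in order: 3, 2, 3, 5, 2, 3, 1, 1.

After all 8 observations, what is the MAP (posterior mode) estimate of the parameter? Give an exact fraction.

obs 1: x=3 → posterior Gamma(5, 11/5)
obs 2: x=2 → posterior Gamma(7, 16/5)
obs 3: x=3 → posterior Gamma(10, 21/5)
obs 4: x=5 → posterior Gamma(15, 26/5)
obs 5: x=2 → posterior Gamma(17, 31/5)
obs 6: x=3 → posterior Gamma(20, 36/5)
obs 7: x=1 → posterior Gamma(21, 41/5)
obs 8: x=1 → posterior Gamma(22, 46/5)

105/46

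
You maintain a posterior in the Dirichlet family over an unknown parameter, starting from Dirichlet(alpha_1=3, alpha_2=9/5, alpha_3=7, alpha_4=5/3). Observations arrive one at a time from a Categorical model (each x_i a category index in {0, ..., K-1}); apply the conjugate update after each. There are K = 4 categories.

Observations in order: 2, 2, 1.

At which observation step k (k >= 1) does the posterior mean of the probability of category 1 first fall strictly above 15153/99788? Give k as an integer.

k = 3

obs 1: x=2 → posterior Dirichlet(3, 9/5, 8, 5/3)
obs 2: x=2 → posterior Dirichlet(3, 9/5, 9, 5/3)
obs 3: x=1 → posterior Dirichlet(3, 14/5, 9, 5/3)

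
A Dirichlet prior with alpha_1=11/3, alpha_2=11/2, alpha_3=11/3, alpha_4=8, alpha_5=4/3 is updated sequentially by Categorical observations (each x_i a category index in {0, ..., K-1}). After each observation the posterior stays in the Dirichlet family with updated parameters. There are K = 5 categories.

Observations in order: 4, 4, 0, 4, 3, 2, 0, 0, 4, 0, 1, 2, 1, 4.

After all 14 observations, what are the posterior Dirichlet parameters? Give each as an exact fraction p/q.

alpha_1=23/3, alpha_2=15/2, alpha_3=17/3, alpha_4=9, alpha_5=19/3

obs 1: x=4 → posterior Dirichlet(11/3, 11/2, 11/3, 8, 7/3)
obs 2: x=4 → posterior Dirichlet(11/3, 11/2, 11/3, 8, 10/3)
obs 3: x=0 → posterior Dirichlet(14/3, 11/2, 11/3, 8, 10/3)
obs 4: x=4 → posterior Dirichlet(14/3, 11/2, 11/3, 8, 13/3)
obs 5: x=3 → posterior Dirichlet(14/3, 11/2, 11/3, 9, 13/3)
obs 6: x=2 → posterior Dirichlet(14/3, 11/2, 14/3, 9, 13/3)
obs 7: x=0 → posterior Dirichlet(17/3, 11/2, 14/3, 9, 13/3)
obs 8: x=0 → posterior Dirichlet(20/3, 11/2, 14/3, 9, 13/3)
obs 9: x=4 → posterior Dirichlet(20/3, 11/2, 14/3, 9, 16/3)
obs 10: x=0 → posterior Dirichlet(23/3, 11/2, 14/3, 9, 16/3)
obs 11: x=1 → posterior Dirichlet(23/3, 13/2, 14/3, 9, 16/3)
obs 12: x=2 → posterior Dirichlet(23/3, 13/2, 17/3, 9, 16/3)
obs 13: x=1 → posterior Dirichlet(23/3, 15/2, 17/3, 9, 16/3)
obs 14: x=4 → posterior Dirichlet(23/3, 15/2, 17/3, 9, 19/3)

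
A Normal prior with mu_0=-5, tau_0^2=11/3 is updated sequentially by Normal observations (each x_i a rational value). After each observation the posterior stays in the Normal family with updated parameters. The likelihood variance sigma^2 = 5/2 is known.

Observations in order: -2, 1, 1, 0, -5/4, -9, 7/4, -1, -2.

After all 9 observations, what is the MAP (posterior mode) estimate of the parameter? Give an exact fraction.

obs 1: x=-2 → posterior Normal(-119/37, 55/37)
obs 2: x=1 → posterior Normal(-97/59, 55/59)
obs 3: x=1 → posterior Normal(-25/27, 55/81)
obs 4: x=0 → posterior Normal(-75/103, 55/103)
obs 5: x=-5/4 → posterior Normal(-41/50, 11/25)
obs 6: x=-9 → posterior Normal(-601/294, 55/147)
obs 7: x=7/4 → posterior Normal(-262/169, 55/169)
obs 8: x=-1 → posterior Normal(-284/191, 55/191)
obs 9: x=-2 → posterior Normal(-328/213, 55/213)

-328/213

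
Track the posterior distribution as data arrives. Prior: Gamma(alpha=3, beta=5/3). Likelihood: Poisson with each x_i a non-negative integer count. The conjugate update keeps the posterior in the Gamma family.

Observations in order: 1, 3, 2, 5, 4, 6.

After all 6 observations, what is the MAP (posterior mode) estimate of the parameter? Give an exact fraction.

3

obs 1: x=1 → posterior Gamma(4, 8/3)
obs 2: x=3 → posterior Gamma(7, 11/3)
obs 3: x=2 → posterior Gamma(9, 14/3)
obs 4: x=5 → posterior Gamma(14, 17/3)
obs 5: x=4 → posterior Gamma(18, 20/3)
obs 6: x=6 → posterior Gamma(24, 23/3)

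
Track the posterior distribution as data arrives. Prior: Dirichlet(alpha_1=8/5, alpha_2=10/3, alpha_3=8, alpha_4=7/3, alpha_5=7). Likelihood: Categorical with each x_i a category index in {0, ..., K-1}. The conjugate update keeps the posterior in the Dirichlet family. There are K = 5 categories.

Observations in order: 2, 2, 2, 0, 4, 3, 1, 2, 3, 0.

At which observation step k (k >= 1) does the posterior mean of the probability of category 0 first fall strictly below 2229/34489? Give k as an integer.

obs 1: x=2 → posterior Dirichlet(8/5, 10/3, 9, 7/3, 7)
obs 2: x=2 → posterior Dirichlet(8/5, 10/3, 10, 7/3, 7)
obs 3: x=2 → posterior Dirichlet(8/5, 10/3, 11, 7/3, 7)
obs 4: x=0 → posterior Dirichlet(13/5, 10/3, 11, 7/3, 7)
obs 5: x=4 → posterior Dirichlet(13/5, 10/3, 11, 7/3, 8)
obs 6: x=3 → posterior Dirichlet(13/5, 10/3, 11, 10/3, 8)
obs 7: x=1 → posterior Dirichlet(13/5, 13/3, 11, 10/3, 8)
obs 8: x=2 → posterior Dirichlet(13/5, 13/3, 12, 10/3, 8)
obs 9: x=3 → posterior Dirichlet(13/5, 13/3, 12, 13/3, 8)
obs 10: x=0 → posterior Dirichlet(18/5, 13/3, 12, 13/3, 8)

k = 3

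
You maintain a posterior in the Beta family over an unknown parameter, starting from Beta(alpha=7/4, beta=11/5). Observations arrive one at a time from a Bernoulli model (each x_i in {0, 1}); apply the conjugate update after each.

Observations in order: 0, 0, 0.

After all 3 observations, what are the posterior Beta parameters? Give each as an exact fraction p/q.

obs 1: x=0 → posterior Beta(7/4, 16/5)
obs 2: x=0 → posterior Beta(7/4, 21/5)
obs 3: x=0 → posterior Beta(7/4, 26/5)

alpha=7/4, beta=26/5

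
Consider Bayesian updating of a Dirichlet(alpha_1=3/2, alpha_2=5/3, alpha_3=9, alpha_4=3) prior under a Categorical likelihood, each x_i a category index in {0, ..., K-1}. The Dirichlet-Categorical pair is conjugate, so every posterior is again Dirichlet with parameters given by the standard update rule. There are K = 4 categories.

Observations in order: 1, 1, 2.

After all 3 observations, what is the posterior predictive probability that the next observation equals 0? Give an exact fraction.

9/109

obs 1: x=1 → posterior Dirichlet(3/2, 8/3, 9, 3)
obs 2: x=1 → posterior Dirichlet(3/2, 11/3, 9, 3)
obs 3: x=2 → posterior Dirichlet(3/2, 11/3, 10, 3)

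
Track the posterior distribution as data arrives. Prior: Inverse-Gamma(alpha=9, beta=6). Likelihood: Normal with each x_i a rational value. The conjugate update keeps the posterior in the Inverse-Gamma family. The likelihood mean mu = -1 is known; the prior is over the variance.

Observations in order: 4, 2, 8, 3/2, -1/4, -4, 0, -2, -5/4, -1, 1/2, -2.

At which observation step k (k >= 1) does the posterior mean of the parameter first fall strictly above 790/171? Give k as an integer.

k = 3

obs 1: x=4 → posterior Inverse-Gamma(19/2, 37/2)
obs 2: x=2 → posterior Inverse-Gamma(10, 23)
obs 3: x=8 → posterior Inverse-Gamma(21/2, 127/2)
obs 4: x=3/2 → posterior Inverse-Gamma(11, 533/8)
obs 5: x=-1/4 → posterior Inverse-Gamma(23/2, 2141/32)
obs 6: x=-4 → posterior Inverse-Gamma(12, 2285/32)
obs 7: x=0 → posterior Inverse-Gamma(25/2, 2301/32)
obs 8: x=-2 → posterior Inverse-Gamma(13, 2317/32)
obs 9: x=-5/4 → posterior Inverse-Gamma(27/2, 1159/16)
obs 10: x=-1 → posterior Inverse-Gamma(14, 1159/16)
obs 11: x=1/2 → posterior Inverse-Gamma(29/2, 1177/16)
obs 12: x=-2 → posterior Inverse-Gamma(15, 1185/16)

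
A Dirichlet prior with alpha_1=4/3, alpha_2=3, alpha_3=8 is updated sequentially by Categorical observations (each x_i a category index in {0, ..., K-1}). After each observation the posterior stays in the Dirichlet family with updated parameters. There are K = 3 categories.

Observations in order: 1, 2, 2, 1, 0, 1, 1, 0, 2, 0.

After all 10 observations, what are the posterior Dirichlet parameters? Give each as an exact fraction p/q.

alpha_1=13/3, alpha_2=7, alpha_3=11

obs 1: x=1 → posterior Dirichlet(4/3, 4, 8)
obs 2: x=2 → posterior Dirichlet(4/3, 4, 9)
obs 3: x=2 → posterior Dirichlet(4/3, 4, 10)
obs 4: x=1 → posterior Dirichlet(4/3, 5, 10)
obs 5: x=0 → posterior Dirichlet(7/3, 5, 10)
obs 6: x=1 → posterior Dirichlet(7/3, 6, 10)
obs 7: x=1 → posterior Dirichlet(7/3, 7, 10)
obs 8: x=0 → posterior Dirichlet(10/3, 7, 10)
obs 9: x=2 → posterior Dirichlet(10/3, 7, 11)
obs 10: x=0 → posterior Dirichlet(13/3, 7, 11)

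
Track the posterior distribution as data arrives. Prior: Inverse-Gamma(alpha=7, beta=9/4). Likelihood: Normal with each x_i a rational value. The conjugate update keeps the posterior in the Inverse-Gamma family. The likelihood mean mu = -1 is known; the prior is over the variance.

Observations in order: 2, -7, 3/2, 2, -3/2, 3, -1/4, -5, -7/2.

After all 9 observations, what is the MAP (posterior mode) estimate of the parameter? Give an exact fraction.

1661/400

obs 1: x=2 → posterior Inverse-Gamma(15/2, 27/4)
obs 2: x=-7 → posterior Inverse-Gamma(8, 99/4)
obs 3: x=3/2 → posterior Inverse-Gamma(17/2, 223/8)
obs 4: x=2 → posterior Inverse-Gamma(9, 259/8)
obs 5: x=-3/2 → posterior Inverse-Gamma(19/2, 65/2)
obs 6: x=3 → posterior Inverse-Gamma(10, 81/2)
obs 7: x=-1/4 → posterior Inverse-Gamma(21/2, 1305/32)
obs 8: x=-5 → posterior Inverse-Gamma(11, 1561/32)
obs 9: x=-7/2 → posterior Inverse-Gamma(23/2, 1661/32)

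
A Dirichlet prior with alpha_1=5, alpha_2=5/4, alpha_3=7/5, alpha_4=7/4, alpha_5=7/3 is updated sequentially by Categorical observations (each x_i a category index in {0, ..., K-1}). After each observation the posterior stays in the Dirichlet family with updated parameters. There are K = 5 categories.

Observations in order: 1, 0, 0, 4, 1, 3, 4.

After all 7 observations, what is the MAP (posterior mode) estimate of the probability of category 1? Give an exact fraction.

obs 1: x=1 → posterior Dirichlet(5, 9/4, 7/5, 7/4, 7/3)
obs 2: x=0 → posterior Dirichlet(6, 9/4, 7/5, 7/4, 7/3)
obs 3: x=0 → posterior Dirichlet(7, 9/4, 7/5, 7/4, 7/3)
obs 4: x=4 → posterior Dirichlet(7, 9/4, 7/5, 7/4, 10/3)
obs 5: x=1 → posterior Dirichlet(7, 13/4, 7/5, 7/4, 10/3)
obs 6: x=3 → posterior Dirichlet(7, 13/4, 7/5, 11/4, 10/3)
obs 7: x=4 → posterior Dirichlet(7, 13/4, 7/5, 11/4, 13/3)

135/824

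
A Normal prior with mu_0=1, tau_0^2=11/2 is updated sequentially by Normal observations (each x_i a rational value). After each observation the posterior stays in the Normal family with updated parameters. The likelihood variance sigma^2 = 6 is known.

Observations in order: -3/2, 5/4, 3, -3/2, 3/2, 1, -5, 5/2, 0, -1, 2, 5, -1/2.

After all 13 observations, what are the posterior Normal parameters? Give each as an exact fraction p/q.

mu_0=69/124, tau_0^2=66/155

obs 1: x=-3/2 → posterior Normal(-9/46, 66/23)
obs 2: x=5/4 → posterior Normal(37/136, 33/17)
obs 3: x=3 → posterior Normal(169/180, 22/15)
obs 4: x=-3/2 → posterior Normal(103/224, 33/28)
obs 5: x=3/2 → posterior Normal(169/268, 66/67)
obs 6: x=1 → posterior Normal(71/104, 11/13)
obs 7: x=-5 → posterior Normal(-7/356, 66/89)
obs 8: x=5/2 → posterior Normal(103/400, 33/50)
obs 9: x=0 → posterior Normal(103/444, 22/37)
obs 10: x=-1 → posterior Normal(59/488, 33/61)
obs 11: x=2 → posterior Normal(21/76, 66/133)
obs 12: x=5 → posterior Normal(367/576, 11/24)
obs 13: x=-1/2 → posterior Normal(69/124, 66/155)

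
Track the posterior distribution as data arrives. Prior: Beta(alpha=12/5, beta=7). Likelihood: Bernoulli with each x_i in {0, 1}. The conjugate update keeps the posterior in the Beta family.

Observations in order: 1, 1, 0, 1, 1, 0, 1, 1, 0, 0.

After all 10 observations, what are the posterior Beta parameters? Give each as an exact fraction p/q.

alpha=42/5, beta=11

obs 1: x=1 → posterior Beta(17/5, 7)
obs 2: x=1 → posterior Beta(22/5, 7)
obs 3: x=0 → posterior Beta(22/5, 8)
obs 4: x=1 → posterior Beta(27/5, 8)
obs 5: x=1 → posterior Beta(32/5, 8)
obs 6: x=0 → posterior Beta(32/5, 9)
obs 7: x=1 → posterior Beta(37/5, 9)
obs 8: x=1 → posterior Beta(42/5, 9)
obs 9: x=0 → posterior Beta(42/5, 10)
obs 10: x=0 → posterior Beta(42/5, 11)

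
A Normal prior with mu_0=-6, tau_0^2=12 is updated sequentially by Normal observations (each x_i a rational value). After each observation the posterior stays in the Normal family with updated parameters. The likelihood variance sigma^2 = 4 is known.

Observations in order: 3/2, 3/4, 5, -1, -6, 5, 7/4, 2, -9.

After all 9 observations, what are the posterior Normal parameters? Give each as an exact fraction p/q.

mu_0=-3/14, tau_0^2=3/7

obs 1: x=3/2 → posterior Normal(-3/8, 3)
obs 2: x=3/4 → posterior Normal(3/28, 12/7)
obs 3: x=5 → posterior Normal(63/40, 6/5)
obs 4: x=-1 → posterior Normal(51/52, 12/13)
obs 5: x=-6 → posterior Normal(-21/64, 3/4)
obs 6: x=5 → posterior Normal(39/76, 12/19)
obs 7: x=7/4 → posterior Normal(15/22, 6/11)
obs 8: x=2 → posterior Normal(21/25, 12/25)
obs 9: x=-9 → posterior Normal(-3/14, 3/7)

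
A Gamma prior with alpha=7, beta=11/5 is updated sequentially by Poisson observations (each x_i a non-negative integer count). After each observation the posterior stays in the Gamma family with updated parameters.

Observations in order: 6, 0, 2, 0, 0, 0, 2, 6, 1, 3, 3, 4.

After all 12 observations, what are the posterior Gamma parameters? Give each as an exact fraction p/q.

alpha=34, beta=71/5

obs 1: x=6 → posterior Gamma(13, 16/5)
obs 2: x=0 → posterior Gamma(13, 21/5)
obs 3: x=2 → posterior Gamma(15, 26/5)
obs 4: x=0 → posterior Gamma(15, 31/5)
obs 5: x=0 → posterior Gamma(15, 36/5)
obs 6: x=0 → posterior Gamma(15, 41/5)
obs 7: x=2 → posterior Gamma(17, 46/5)
obs 8: x=6 → posterior Gamma(23, 51/5)
obs 9: x=1 → posterior Gamma(24, 56/5)
obs 10: x=3 → posterior Gamma(27, 61/5)
obs 11: x=3 → posterior Gamma(30, 66/5)
obs 12: x=4 → posterior Gamma(34, 71/5)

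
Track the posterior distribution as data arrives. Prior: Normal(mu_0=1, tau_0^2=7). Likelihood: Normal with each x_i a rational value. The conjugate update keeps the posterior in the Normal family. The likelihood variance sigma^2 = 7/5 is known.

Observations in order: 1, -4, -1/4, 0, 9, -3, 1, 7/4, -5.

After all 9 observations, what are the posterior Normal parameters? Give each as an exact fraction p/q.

mu_0=7/92, tau_0^2=7/46

obs 1: x=1 → posterior Normal(1, 7/6)
obs 2: x=-4 → posterior Normal(-14/11, 7/11)
obs 3: x=-1/4 → posterior Normal(-61/64, 7/16)
obs 4: x=0 → posterior Normal(-61/84, 1/3)
obs 5: x=9 → posterior Normal(119/104, 7/26)
obs 6: x=-3 → posterior Normal(59/124, 7/31)
obs 7: x=1 → posterior Normal(79/144, 7/36)
obs 8: x=7/4 → posterior Normal(57/82, 7/41)
obs 9: x=-5 → posterior Normal(7/92, 7/46)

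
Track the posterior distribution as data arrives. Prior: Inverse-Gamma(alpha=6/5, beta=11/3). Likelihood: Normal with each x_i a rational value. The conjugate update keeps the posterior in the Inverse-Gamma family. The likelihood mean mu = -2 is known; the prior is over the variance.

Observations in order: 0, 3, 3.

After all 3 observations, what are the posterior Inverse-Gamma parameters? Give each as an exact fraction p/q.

alpha=27/10, beta=92/3

obs 1: x=0 → posterior Inverse-Gamma(17/10, 17/3)
obs 2: x=3 → posterior Inverse-Gamma(11/5, 109/6)
obs 3: x=3 → posterior Inverse-Gamma(27/10, 92/3)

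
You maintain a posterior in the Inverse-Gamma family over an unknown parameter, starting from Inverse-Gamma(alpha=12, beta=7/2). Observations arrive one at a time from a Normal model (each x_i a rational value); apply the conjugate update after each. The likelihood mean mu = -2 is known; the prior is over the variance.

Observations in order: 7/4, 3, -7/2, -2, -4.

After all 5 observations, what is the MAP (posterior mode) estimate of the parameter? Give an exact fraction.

27/16

obs 1: x=7/4 → posterior Inverse-Gamma(25/2, 337/32)
obs 2: x=3 → posterior Inverse-Gamma(13, 737/32)
obs 3: x=-7/2 → posterior Inverse-Gamma(27/2, 773/32)
obs 4: x=-2 → posterior Inverse-Gamma(14, 773/32)
obs 5: x=-4 → posterior Inverse-Gamma(29/2, 837/32)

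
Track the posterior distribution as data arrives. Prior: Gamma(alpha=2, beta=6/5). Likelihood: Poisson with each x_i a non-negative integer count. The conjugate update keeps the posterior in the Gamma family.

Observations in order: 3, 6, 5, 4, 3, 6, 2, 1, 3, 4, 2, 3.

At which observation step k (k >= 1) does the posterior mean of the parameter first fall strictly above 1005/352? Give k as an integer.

k = 2

obs 1: x=3 → posterior Gamma(5, 11/5)
obs 2: x=6 → posterior Gamma(11, 16/5)
obs 3: x=5 → posterior Gamma(16, 21/5)
obs 4: x=4 → posterior Gamma(20, 26/5)
obs 5: x=3 → posterior Gamma(23, 31/5)
obs 6: x=6 → posterior Gamma(29, 36/5)
obs 7: x=2 → posterior Gamma(31, 41/5)
obs 8: x=1 → posterior Gamma(32, 46/5)
obs 9: x=3 → posterior Gamma(35, 51/5)
obs 10: x=4 → posterior Gamma(39, 56/5)
obs 11: x=2 → posterior Gamma(41, 61/5)
obs 12: x=3 → posterior Gamma(44, 66/5)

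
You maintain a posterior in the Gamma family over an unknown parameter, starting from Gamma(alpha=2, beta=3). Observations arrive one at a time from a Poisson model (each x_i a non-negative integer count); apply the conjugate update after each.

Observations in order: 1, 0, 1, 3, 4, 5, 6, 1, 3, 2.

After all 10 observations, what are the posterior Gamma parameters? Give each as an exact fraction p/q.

obs 1: x=1 → posterior Gamma(3, 4)
obs 2: x=0 → posterior Gamma(3, 5)
obs 3: x=1 → posterior Gamma(4, 6)
obs 4: x=3 → posterior Gamma(7, 7)
obs 5: x=4 → posterior Gamma(11, 8)
obs 6: x=5 → posterior Gamma(16, 9)
obs 7: x=6 → posterior Gamma(22, 10)
obs 8: x=1 → posterior Gamma(23, 11)
obs 9: x=3 → posterior Gamma(26, 12)
obs 10: x=2 → posterior Gamma(28, 13)

alpha=28, beta=13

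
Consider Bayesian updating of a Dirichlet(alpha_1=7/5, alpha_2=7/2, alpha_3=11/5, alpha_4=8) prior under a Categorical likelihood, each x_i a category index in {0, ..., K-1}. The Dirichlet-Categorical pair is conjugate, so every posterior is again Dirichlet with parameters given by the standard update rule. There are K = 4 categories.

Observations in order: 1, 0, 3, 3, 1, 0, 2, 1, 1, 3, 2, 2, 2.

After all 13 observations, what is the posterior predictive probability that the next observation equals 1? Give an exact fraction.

obs 1: x=1 → posterior Dirichlet(7/5, 9/2, 11/5, 8)
obs 2: x=0 → posterior Dirichlet(12/5, 9/2, 11/5, 8)
obs 3: x=3 → posterior Dirichlet(12/5, 9/2, 11/5, 9)
obs 4: x=3 → posterior Dirichlet(12/5, 9/2, 11/5, 10)
obs 5: x=1 → posterior Dirichlet(12/5, 11/2, 11/5, 10)
obs 6: x=0 → posterior Dirichlet(17/5, 11/2, 11/5, 10)
obs 7: x=2 → posterior Dirichlet(17/5, 11/2, 16/5, 10)
obs 8: x=1 → posterior Dirichlet(17/5, 13/2, 16/5, 10)
obs 9: x=1 → posterior Dirichlet(17/5, 15/2, 16/5, 10)
obs 10: x=3 → posterior Dirichlet(17/5, 15/2, 16/5, 11)
obs 11: x=2 → posterior Dirichlet(17/5, 15/2, 21/5, 11)
obs 12: x=2 → posterior Dirichlet(17/5, 15/2, 26/5, 11)
obs 13: x=2 → posterior Dirichlet(17/5, 15/2, 31/5, 11)

75/281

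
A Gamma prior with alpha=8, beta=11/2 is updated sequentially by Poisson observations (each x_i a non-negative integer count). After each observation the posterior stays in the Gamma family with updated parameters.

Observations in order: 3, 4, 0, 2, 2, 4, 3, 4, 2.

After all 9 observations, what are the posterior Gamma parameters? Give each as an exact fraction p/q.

alpha=32, beta=29/2

obs 1: x=3 → posterior Gamma(11, 13/2)
obs 2: x=4 → posterior Gamma(15, 15/2)
obs 3: x=0 → posterior Gamma(15, 17/2)
obs 4: x=2 → posterior Gamma(17, 19/2)
obs 5: x=2 → posterior Gamma(19, 21/2)
obs 6: x=4 → posterior Gamma(23, 23/2)
obs 7: x=3 → posterior Gamma(26, 25/2)
obs 8: x=4 → posterior Gamma(30, 27/2)
obs 9: x=2 → posterior Gamma(32, 29/2)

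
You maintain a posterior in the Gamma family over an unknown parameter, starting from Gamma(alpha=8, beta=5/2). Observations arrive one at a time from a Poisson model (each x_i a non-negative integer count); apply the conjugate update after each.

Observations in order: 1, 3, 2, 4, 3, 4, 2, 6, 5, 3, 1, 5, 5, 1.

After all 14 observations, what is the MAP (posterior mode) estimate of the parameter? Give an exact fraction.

obs 1: x=1 → posterior Gamma(9, 7/2)
obs 2: x=3 → posterior Gamma(12, 9/2)
obs 3: x=2 → posterior Gamma(14, 11/2)
obs 4: x=4 → posterior Gamma(18, 13/2)
obs 5: x=3 → posterior Gamma(21, 15/2)
obs 6: x=4 → posterior Gamma(25, 17/2)
obs 7: x=2 → posterior Gamma(27, 19/2)
obs 8: x=6 → posterior Gamma(33, 21/2)
obs 9: x=5 → posterior Gamma(38, 23/2)
obs 10: x=3 → posterior Gamma(41, 25/2)
obs 11: x=1 → posterior Gamma(42, 27/2)
obs 12: x=5 → posterior Gamma(47, 29/2)
obs 13: x=5 → posterior Gamma(52, 31/2)
obs 14: x=1 → posterior Gamma(53, 33/2)

104/33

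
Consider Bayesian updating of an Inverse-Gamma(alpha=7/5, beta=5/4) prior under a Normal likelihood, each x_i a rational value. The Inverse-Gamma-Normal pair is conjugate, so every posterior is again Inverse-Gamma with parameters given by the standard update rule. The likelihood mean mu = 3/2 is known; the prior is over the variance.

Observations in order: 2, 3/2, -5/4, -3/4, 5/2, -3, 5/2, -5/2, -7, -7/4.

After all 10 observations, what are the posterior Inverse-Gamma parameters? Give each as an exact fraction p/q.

obs 1: x=2 → posterior Inverse-Gamma(19/10, 11/8)
obs 2: x=3/2 → posterior Inverse-Gamma(12/5, 11/8)
obs 3: x=-5/4 → posterior Inverse-Gamma(29/10, 165/32)
obs 4: x=-3/4 → posterior Inverse-Gamma(17/5, 123/16)
obs 5: x=5/2 → posterior Inverse-Gamma(39/10, 131/16)
obs 6: x=-3 → posterior Inverse-Gamma(22/5, 293/16)
obs 7: x=5/2 → posterior Inverse-Gamma(49/10, 301/16)
obs 8: x=-5/2 → posterior Inverse-Gamma(27/5, 429/16)
obs 9: x=-7 → posterior Inverse-Gamma(59/10, 1007/16)
obs 10: x=-7/4 → posterior Inverse-Gamma(32/5, 2183/32)

alpha=32/5, beta=2183/32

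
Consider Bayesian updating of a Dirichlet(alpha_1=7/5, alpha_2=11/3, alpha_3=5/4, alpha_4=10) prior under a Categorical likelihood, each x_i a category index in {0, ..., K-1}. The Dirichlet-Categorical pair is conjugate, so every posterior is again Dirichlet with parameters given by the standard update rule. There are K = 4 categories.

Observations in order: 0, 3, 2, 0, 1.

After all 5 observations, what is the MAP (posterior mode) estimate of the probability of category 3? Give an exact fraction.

600/1039

obs 1: x=0 → posterior Dirichlet(12/5, 11/3, 5/4, 10)
obs 2: x=3 → posterior Dirichlet(12/5, 11/3, 5/4, 11)
obs 3: x=2 → posterior Dirichlet(12/5, 11/3, 9/4, 11)
obs 4: x=0 → posterior Dirichlet(17/5, 11/3, 9/4, 11)
obs 5: x=1 → posterior Dirichlet(17/5, 14/3, 9/4, 11)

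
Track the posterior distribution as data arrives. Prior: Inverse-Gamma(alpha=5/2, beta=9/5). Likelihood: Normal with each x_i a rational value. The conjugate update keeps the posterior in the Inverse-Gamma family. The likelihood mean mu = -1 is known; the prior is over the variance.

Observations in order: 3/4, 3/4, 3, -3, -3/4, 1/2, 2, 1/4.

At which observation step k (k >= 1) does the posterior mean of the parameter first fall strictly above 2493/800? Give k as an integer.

k = 3

obs 1: x=3/4 → posterior Inverse-Gamma(3, 533/160)
obs 2: x=3/4 → posterior Inverse-Gamma(7/2, 389/80)
obs 3: x=3 → posterior Inverse-Gamma(4, 1029/80)
obs 4: x=-3 → posterior Inverse-Gamma(9/2, 1189/80)
obs 5: x=-3/4 → posterior Inverse-Gamma(5, 2383/160)
obs 6: x=1/2 → posterior Inverse-Gamma(11/2, 2563/160)
obs 7: x=2 → posterior Inverse-Gamma(6, 3283/160)
obs 8: x=1/4 → posterior Inverse-Gamma(13/2, 213/10)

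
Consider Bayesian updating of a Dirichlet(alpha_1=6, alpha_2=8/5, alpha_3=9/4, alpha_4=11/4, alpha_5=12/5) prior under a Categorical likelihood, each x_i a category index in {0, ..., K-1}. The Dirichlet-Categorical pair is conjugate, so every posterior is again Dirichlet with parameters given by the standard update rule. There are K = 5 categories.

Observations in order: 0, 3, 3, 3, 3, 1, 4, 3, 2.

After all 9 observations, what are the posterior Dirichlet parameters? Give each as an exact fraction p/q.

alpha_1=7, alpha_2=13/5, alpha_3=13/4, alpha_4=31/4, alpha_5=17/5

obs 1: x=0 → posterior Dirichlet(7, 8/5, 9/4, 11/4, 12/5)
obs 2: x=3 → posterior Dirichlet(7, 8/5, 9/4, 15/4, 12/5)
obs 3: x=3 → posterior Dirichlet(7, 8/5, 9/4, 19/4, 12/5)
obs 4: x=3 → posterior Dirichlet(7, 8/5, 9/4, 23/4, 12/5)
obs 5: x=3 → posterior Dirichlet(7, 8/5, 9/4, 27/4, 12/5)
obs 6: x=1 → posterior Dirichlet(7, 13/5, 9/4, 27/4, 12/5)
obs 7: x=4 → posterior Dirichlet(7, 13/5, 9/4, 27/4, 17/5)
obs 8: x=3 → posterior Dirichlet(7, 13/5, 9/4, 31/4, 17/5)
obs 9: x=2 → posterior Dirichlet(7, 13/5, 13/4, 31/4, 17/5)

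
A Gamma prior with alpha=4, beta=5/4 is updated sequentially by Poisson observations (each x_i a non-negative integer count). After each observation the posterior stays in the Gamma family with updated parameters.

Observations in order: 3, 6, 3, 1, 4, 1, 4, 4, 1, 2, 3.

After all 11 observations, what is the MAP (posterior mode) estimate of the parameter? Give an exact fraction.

obs 1: x=3 → posterior Gamma(7, 9/4)
obs 2: x=6 → posterior Gamma(13, 13/4)
obs 3: x=3 → posterior Gamma(16, 17/4)
obs 4: x=1 → posterior Gamma(17, 21/4)
obs 5: x=4 → posterior Gamma(21, 25/4)
obs 6: x=1 → posterior Gamma(22, 29/4)
obs 7: x=4 → posterior Gamma(26, 33/4)
obs 8: x=4 → posterior Gamma(30, 37/4)
obs 9: x=1 → posterior Gamma(31, 41/4)
obs 10: x=2 → posterior Gamma(33, 45/4)
obs 11: x=3 → posterior Gamma(36, 49/4)

20/7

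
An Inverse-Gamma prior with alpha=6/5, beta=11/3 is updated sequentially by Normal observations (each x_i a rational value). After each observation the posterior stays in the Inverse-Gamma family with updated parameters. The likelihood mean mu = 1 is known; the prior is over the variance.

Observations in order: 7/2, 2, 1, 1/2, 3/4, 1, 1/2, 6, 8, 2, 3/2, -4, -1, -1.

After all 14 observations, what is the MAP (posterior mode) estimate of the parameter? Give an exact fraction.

29615/4416

obs 1: x=7/2 → posterior Inverse-Gamma(17/10, 163/24)
obs 2: x=2 → posterior Inverse-Gamma(11/5, 175/24)
obs 3: x=1 → posterior Inverse-Gamma(27/10, 175/24)
obs 4: x=1/2 → posterior Inverse-Gamma(16/5, 89/12)
obs 5: x=3/4 → posterior Inverse-Gamma(37/10, 715/96)
obs 6: x=1 → posterior Inverse-Gamma(21/5, 715/96)
obs 7: x=1/2 → posterior Inverse-Gamma(47/10, 727/96)
obs 8: x=6 → posterior Inverse-Gamma(26/5, 1927/96)
obs 9: x=8 → posterior Inverse-Gamma(57/10, 4279/96)
obs 10: x=2 → posterior Inverse-Gamma(31/5, 4327/96)
obs 11: x=3/2 → posterior Inverse-Gamma(67/10, 4339/96)
obs 12: x=-4 → posterior Inverse-Gamma(36/5, 5539/96)
obs 13: x=-1 → posterior Inverse-Gamma(77/10, 5731/96)
obs 14: x=-1 → posterior Inverse-Gamma(41/5, 5923/96)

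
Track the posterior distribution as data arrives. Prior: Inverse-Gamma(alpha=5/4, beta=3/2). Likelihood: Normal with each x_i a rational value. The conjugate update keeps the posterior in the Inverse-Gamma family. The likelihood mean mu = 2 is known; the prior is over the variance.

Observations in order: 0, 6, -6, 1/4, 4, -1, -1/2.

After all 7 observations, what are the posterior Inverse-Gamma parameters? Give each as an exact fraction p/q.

alpha=19/4, beta=1749/32

obs 1: x=0 → posterior Inverse-Gamma(7/4, 7/2)
obs 2: x=6 → posterior Inverse-Gamma(9/4, 23/2)
obs 3: x=-6 → posterior Inverse-Gamma(11/4, 87/2)
obs 4: x=1/4 → posterior Inverse-Gamma(13/4, 1441/32)
obs 5: x=4 → posterior Inverse-Gamma(15/4, 1505/32)
obs 6: x=-1 → posterior Inverse-Gamma(17/4, 1649/32)
obs 7: x=-1/2 → posterior Inverse-Gamma(19/4, 1749/32)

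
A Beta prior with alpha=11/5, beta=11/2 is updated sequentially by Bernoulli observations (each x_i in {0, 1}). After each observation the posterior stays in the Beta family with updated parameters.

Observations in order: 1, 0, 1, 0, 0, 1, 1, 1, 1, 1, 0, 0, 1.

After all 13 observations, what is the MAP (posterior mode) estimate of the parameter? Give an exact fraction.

92/187

obs 1: x=1 → posterior Beta(16/5, 11/2)
obs 2: x=0 → posterior Beta(16/5, 13/2)
obs 3: x=1 → posterior Beta(21/5, 13/2)
obs 4: x=0 → posterior Beta(21/5, 15/2)
obs 5: x=0 → posterior Beta(21/5, 17/2)
obs 6: x=1 → posterior Beta(26/5, 17/2)
obs 7: x=1 → posterior Beta(31/5, 17/2)
obs 8: x=1 → posterior Beta(36/5, 17/2)
obs 9: x=1 → posterior Beta(41/5, 17/2)
obs 10: x=1 → posterior Beta(46/5, 17/2)
obs 11: x=0 → posterior Beta(46/5, 19/2)
obs 12: x=0 → posterior Beta(46/5, 21/2)
obs 13: x=1 → posterior Beta(51/5, 21/2)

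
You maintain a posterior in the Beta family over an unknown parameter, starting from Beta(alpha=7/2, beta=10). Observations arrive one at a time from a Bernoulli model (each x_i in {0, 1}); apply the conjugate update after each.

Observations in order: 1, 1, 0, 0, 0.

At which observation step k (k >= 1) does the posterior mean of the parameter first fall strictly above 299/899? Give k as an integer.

obs 1: x=1 → posterior Beta(9/2, 10)
obs 2: x=1 → posterior Beta(11/2, 10)
obs 3: x=0 → posterior Beta(11/2, 11)
obs 4: x=0 → posterior Beta(11/2, 12)
obs 5: x=0 → posterior Beta(11/2, 13)

k = 2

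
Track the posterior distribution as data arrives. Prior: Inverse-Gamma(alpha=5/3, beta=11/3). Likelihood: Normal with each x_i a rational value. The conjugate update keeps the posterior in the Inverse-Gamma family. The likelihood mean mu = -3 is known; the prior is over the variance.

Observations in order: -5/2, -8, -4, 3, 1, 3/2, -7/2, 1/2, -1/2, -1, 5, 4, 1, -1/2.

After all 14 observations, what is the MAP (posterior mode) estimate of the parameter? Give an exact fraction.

1583/116

obs 1: x=-5/2 → posterior Inverse-Gamma(13/6, 91/24)
obs 2: x=-8 → posterior Inverse-Gamma(8/3, 391/24)
obs 3: x=-4 → posterior Inverse-Gamma(19/6, 403/24)
obs 4: x=3 → posterior Inverse-Gamma(11/3, 835/24)
obs 5: x=1 → posterior Inverse-Gamma(25/6, 1027/24)
obs 6: x=3/2 → posterior Inverse-Gamma(14/3, 635/12)
obs 7: x=-7/2 → posterior Inverse-Gamma(31/6, 1273/24)
obs 8: x=1/2 → posterior Inverse-Gamma(17/3, 355/6)
obs 9: x=-1/2 → posterior Inverse-Gamma(37/6, 1495/24)
obs 10: x=-1 → posterior Inverse-Gamma(20/3, 1543/24)
obs 11: x=5 → posterior Inverse-Gamma(43/6, 2311/24)
obs 12: x=4 → posterior Inverse-Gamma(23/3, 2899/24)
obs 13: x=1 → posterior Inverse-Gamma(49/6, 3091/24)
obs 14: x=-1/2 → posterior Inverse-Gamma(26/3, 1583/12)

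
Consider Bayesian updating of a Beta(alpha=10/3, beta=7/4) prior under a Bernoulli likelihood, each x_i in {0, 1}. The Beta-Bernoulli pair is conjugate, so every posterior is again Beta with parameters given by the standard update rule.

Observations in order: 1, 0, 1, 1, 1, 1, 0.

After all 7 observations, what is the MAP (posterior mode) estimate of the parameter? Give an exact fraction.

8/11

obs 1: x=1 → posterior Beta(13/3, 7/4)
obs 2: x=0 → posterior Beta(13/3, 11/4)
obs 3: x=1 → posterior Beta(16/3, 11/4)
obs 4: x=1 → posterior Beta(19/3, 11/4)
obs 5: x=1 → posterior Beta(22/3, 11/4)
obs 6: x=1 → posterior Beta(25/3, 11/4)
obs 7: x=0 → posterior Beta(25/3, 15/4)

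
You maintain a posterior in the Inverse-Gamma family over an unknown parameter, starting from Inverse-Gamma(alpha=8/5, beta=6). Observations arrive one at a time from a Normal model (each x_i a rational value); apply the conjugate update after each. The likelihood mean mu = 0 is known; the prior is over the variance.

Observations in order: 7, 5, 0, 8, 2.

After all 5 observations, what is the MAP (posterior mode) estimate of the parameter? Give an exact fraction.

770/51

obs 1: x=7 → posterior Inverse-Gamma(21/10, 61/2)
obs 2: x=5 → posterior Inverse-Gamma(13/5, 43)
obs 3: x=0 → posterior Inverse-Gamma(31/10, 43)
obs 4: x=8 → posterior Inverse-Gamma(18/5, 75)
obs 5: x=2 → posterior Inverse-Gamma(41/10, 77)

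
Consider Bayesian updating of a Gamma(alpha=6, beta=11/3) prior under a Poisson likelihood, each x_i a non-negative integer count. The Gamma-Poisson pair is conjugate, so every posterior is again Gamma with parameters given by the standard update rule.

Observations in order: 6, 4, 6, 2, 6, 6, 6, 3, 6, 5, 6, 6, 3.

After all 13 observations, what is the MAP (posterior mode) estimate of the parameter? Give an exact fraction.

21/5

obs 1: x=6 → posterior Gamma(12, 14/3)
obs 2: x=4 → posterior Gamma(16, 17/3)
obs 3: x=6 → posterior Gamma(22, 20/3)
obs 4: x=2 → posterior Gamma(24, 23/3)
obs 5: x=6 → posterior Gamma(30, 26/3)
obs 6: x=6 → posterior Gamma(36, 29/3)
obs 7: x=6 → posterior Gamma(42, 32/3)
obs 8: x=3 → posterior Gamma(45, 35/3)
obs 9: x=6 → posterior Gamma(51, 38/3)
obs 10: x=5 → posterior Gamma(56, 41/3)
obs 11: x=6 → posterior Gamma(62, 44/3)
obs 12: x=6 → posterior Gamma(68, 47/3)
obs 13: x=3 → posterior Gamma(71, 50/3)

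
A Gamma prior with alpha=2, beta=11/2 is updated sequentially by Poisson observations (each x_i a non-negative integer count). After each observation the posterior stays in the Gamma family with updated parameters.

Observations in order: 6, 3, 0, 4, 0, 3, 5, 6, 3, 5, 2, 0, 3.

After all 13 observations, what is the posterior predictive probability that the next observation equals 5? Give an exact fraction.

obs 1: x=6 → posterior Gamma(8, 13/2)
obs 2: x=3 → posterior Gamma(11, 15/2)
obs 3: x=0 → posterior Gamma(11, 17/2)
obs 4: x=4 → posterior Gamma(15, 19/2)
obs 5: x=0 → posterior Gamma(15, 21/2)
obs 6: x=3 → posterior Gamma(18, 23/2)
obs 7: x=5 → posterior Gamma(23, 25/2)
obs 8: x=6 → posterior Gamma(29, 27/2)
obs 9: x=3 → posterior Gamma(32, 29/2)
obs 10: x=5 → posterior Gamma(37, 31/2)
obs 11: x=2 → posterior Gamma(39, 33/2)
obs 12: x=0 → posterior Gamma(39, 35/2)
obs 13: x=3 → posterior Gamma(42, 37/2)

3567298092182426930748497103674451999806646675523661838101228972407594048/66956696878025420797939143672274512313637637615384054600827102378325248031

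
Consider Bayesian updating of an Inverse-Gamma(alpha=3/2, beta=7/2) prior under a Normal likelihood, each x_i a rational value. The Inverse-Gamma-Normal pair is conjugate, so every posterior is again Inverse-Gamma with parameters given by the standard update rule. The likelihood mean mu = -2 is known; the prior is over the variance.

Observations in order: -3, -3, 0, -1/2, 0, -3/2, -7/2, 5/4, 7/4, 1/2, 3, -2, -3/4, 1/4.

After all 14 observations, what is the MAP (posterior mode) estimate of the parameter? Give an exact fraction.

obs 1: x=-3 → posterior Inverse-Gamma(2, 4)
obs 2: x=-3 → posterior Inverse-Gamma(5/2, 9/2)
obs 3: x=0 → posterior Inverse-Gamma(3, 13/2)
obs 4: x=-1/2 → posterior Inverse-Gamma(7/2, 61/8)
obs 5: x=0 → posterior Inverse-Gamma(4, 77/8)
obs 6: x=-3/2 → posterior Inverse-Gamma(9/2, 39/4)
obs 7: x=-7/2 → posterior Inverse-Gamma(5, 87/8)
obs 8: x=5/4 → posterior Inverse-Gamma(11/2, 517/32)
obs 9: x=7/4 → posterior Inverse-Gamma(6, 371/16)
obs 10: x=1/2 → posterior Inverse-Gamma(13/2, 421/16)
obs 11: x=3 → posterior Inverse-Gamma(7, 621/16)
obs 12: x=-2 → posterior Inverse-Gamma(15/2, 621/16)
obs 13: x=-3/4 → posterior Inverse-Gamma(8, 1267/32)
obs 14: x=1/4 → posterior Inverse-Gamma(17/2, 337/8)

337/76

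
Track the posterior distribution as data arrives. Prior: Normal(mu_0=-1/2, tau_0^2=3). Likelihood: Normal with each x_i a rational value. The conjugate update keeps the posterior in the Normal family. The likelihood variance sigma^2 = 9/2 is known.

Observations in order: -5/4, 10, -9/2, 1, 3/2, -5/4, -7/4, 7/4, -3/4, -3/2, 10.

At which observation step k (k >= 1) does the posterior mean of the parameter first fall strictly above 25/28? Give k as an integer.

k = 2

obs 1: x=-5/4 → posterior Normal(-4/5, 9/5)
obs 2: x=10 → posterior Normal(16/7, 9/7)
obs 3: x=-9/2 → posterior Normal(7/9, 1)
obs 4: x=1 → posterior Normal(9/11, 9/11)
obs 5: x=3/2 → posterior Normal(12/13, 9/13)
obs 6: x=-5/4 → posterior Normal(19/30, 3/5)
obs 7: x=-7/4 → posterior Normal(6/17, 9/17)
obs 8: x=7/4 → posterior Normal(1/2, 9/19)
obs 9: x=-3/4 → posterior Normal(8/21, 3/7)
obs 10: x=-3/2 → posterior Normal(5/23, 9/23)
obs 11: x=10 → posterior Normal(1, 9/25)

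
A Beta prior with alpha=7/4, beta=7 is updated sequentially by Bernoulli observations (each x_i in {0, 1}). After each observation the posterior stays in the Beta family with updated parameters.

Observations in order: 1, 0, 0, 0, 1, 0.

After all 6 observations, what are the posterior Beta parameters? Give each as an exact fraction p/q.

obs 1: x=1 → posterior Beta(11/4, 7)
obs 2: x=0 → posterior Beta(11/4, 8)
obs 3: x=0 → posterior Beta(11/4, 9)
obs 4: x=0 → posterior Beta(11/4, 10)
obs 5: x=1 → posterior Beta(15/4, 10)
obs 6: x=0 → posterior Beta(15/4, 11)

alpha=15/4, beta=11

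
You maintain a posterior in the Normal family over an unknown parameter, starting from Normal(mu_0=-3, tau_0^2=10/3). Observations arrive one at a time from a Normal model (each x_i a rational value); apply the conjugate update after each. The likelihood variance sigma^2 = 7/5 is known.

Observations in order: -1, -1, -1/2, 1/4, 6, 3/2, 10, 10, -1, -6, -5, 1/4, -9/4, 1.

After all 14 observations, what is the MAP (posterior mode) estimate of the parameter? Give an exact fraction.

157/206

obs 1: x=-1 → posterior Normal(-113/71, 70/71)
obs 2: x=-1 → posterior Normal(-163/121, 70/121)
obs 3: x=-1/2 → posterior Normal(-188/171, 70/171)
obs 4: x=1/4 → posterior Normal(-27/34, 70/221)
obs 5: x=6 → posterior Normal(249/542, 70/271)
obs 6: x=3/2 → posterior Normal(133/214, 70/321)
obs 7: x=10 → posterior Normal(1399/742, 10/53)
obs 8: x=10 → posterior Normal(2399/842, 70/421)
obs 9: x=-1 → posterior Normal(2299/942, 70/471)
obs 10: x=-6 → posterior Normal(1699/1042, 70/521)
obs 11: x=-5 → posterior Normal(1199/1142, 70/571)
obs 12: x=1/4 → posterior Normal(68/69, 70/621)
obs 13: x=-9/4 → posterior Normal(999/1342, 70/671)
obs 14: x=1 → posterior Normal(157/206, 10/103)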